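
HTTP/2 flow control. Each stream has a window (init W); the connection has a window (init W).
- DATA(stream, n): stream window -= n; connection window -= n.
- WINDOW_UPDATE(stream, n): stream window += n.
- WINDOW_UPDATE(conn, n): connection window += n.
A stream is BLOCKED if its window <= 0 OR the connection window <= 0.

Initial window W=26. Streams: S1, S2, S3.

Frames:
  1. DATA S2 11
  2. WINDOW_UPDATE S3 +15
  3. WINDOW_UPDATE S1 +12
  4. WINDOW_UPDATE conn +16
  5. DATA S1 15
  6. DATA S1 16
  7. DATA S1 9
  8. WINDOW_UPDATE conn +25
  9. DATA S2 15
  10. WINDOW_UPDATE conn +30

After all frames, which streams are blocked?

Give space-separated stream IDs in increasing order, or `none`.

Answer: S1 S2

Derivation:
Op 1: conn=15 S1=26 S2=15 S3=26 blocked=[]
Op 2: conn=15 S1=26 S2=15 S3=41 blocked=[]
Op 3: conn=15 S1=38 S2=15 S3=41 blocked=[]
Op 4: conn=31 S1=38 S2=15 S3=41 blocked=[]
Op 5: conn=16 S1=23 S2=15 S3=41 blocked=[]
Op 6: conn=0 S1=7 S2=15 S3=41 blocked=[1, 2, 3]
Op 7: conn=-9 S1=-2 S2=15 S3=41 blocked=[1, 2, 3]
Op 8: conn=16 S1=-2 S2=15 S3=41 blocked=[1]
Op 9: conn=1 S1=-2 S2=0 S3=41 blocked=[1, 2]
Op 10: conn=31 S1=-2 S2=0 S3=41 blocked=[1, 2]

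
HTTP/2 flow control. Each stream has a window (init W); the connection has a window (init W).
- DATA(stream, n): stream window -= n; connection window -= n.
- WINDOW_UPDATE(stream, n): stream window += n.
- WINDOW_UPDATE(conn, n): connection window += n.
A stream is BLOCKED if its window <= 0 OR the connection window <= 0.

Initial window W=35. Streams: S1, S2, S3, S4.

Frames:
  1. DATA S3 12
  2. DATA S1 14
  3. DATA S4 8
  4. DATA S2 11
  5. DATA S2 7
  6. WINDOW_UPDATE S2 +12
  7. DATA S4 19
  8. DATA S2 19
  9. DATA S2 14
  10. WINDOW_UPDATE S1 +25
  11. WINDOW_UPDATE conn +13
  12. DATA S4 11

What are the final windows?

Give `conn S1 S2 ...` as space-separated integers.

Answer: -67 46 -4 23 -3

Derivation:
Op 1: conn=23 S1=35 S2=35 S3=23 S4=35 blocked=[]
Op 2: conn=9 S1=21 S2=35 S3=23 S4=35 blocked=[]
Op 3: conn=1 S1=21 S2=35 S3=23 S4=27 blocked=[]
Op 4: conn=-10 S1=21 S2=24 S3=23 S4=27 blocked=[1, 2, 3, 4]
Op 5: conn=-17 S1=21 S2=17 S3=23 S4=27 blocked=[1, 2, 3, 4]
Op 6: conn=-17 S1=21 S2=29 S3=23 S4=27 blocked=[1, 2, 3, 4]
Op 7: conn=-36 S1=21 S2=29 S3=23 S4=8 blocked=[1, 2, 3, 4]
Op 8: conn=-55 S1=21 S2=10 S3=23 S4=8 blocked=[1, 2, 3, 4]
Op 9: conn=-69 S1=21 S2=-4 S3=23 S4=8 blocked=[1, 2, 3, 4]
Op 10: conn=-69 S1=46 S2=-4 S3=23 S4=8 blocked=[1, 2, 3, 4]
Op 11: conn=-56 S1=46 S2=-4 S3=23 S4=8 blocked=[1, 2, 3, 4]
Op 12: conn=-67 S1=46 S2=-4 S3=23 S4=-3 blocked=[1, 2, 3, 4]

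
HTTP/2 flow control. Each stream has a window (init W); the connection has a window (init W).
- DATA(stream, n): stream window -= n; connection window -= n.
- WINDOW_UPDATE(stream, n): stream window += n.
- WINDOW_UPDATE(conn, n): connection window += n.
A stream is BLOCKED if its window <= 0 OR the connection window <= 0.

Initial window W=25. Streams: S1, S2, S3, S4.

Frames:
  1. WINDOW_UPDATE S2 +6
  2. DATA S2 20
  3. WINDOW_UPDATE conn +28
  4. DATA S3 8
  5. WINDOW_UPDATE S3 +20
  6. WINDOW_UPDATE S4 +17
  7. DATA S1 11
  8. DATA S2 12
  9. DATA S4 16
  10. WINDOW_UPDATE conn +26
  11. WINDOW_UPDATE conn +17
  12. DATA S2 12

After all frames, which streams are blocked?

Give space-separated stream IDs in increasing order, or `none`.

Answer: S2

Derivation:
Op 1: conn=25 S1=25 S2=31 S3=25 S4=25 blocked=[]
Op 2: conn=5 S1=25 S2=11 S3=25 S4=25 blocked=[]
Op 3: conn=33 S1=25 S2=11 S3=25 S4=25 blocked=[]
Op 4: conn=25 S1=25 S2=11 S3=17 S4=25 blocked=[]
Op 5: conn=25 S1=25 S2=11 S3=37 S4=25 blocked=[]
Op 6: conn=25 S1=25 S2=11 S3=37 S4=42 blocked=[]
Op 7: conn=14 S1=14 S2=11 S3=37 S4=42 blocked=[]
Op 8: conn=2 S1=14 S2=-1 S3=37 S4=42 blocked=[2]
Op 9: conn=-14 S1=14 S2=-1 S3=37 S4=26 blocked=[1, 2, 3, 4]
Op 10: conn=12 S1=14 S2=-1 S3=37 S4=26 blocked=[2]
Op 11: conn=29 S1=14 S2=-1 S3=37 S4=26 blocked=[2]
Op 12: conn=17 S1=14 S2=-13 S3=37 S4=26 blocked=[2]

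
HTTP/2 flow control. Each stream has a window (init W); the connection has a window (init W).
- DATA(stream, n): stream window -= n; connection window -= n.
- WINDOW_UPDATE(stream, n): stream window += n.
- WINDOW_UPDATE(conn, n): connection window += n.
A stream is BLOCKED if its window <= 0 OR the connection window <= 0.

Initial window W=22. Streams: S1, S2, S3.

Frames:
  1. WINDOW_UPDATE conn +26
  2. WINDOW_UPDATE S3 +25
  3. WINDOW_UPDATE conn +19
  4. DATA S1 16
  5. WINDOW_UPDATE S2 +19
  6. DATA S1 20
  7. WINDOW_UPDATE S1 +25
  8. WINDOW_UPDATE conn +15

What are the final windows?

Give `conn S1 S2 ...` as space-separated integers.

Answer: 46 11 41 47

Derivation:
Op 1: conn=48 S1=22 S2=22 S3=22 blocked=[]
Op 2: conn=48 S1=22 S2=22 S3=47 blocked=[]
Op 3: conn=67 S1=22 S2=22 S3=47 blocked=[]
Op 4: conn=51 S1=6 S2=22 S3=47 blocked=[]
Op 5: conn=51 S1=6 S2=41 S3=47 blocked=[]
Op 6: conn=31 S1=-14 S2=41 S3=47 blocked=[1]
Op 7: conn=31 S1=11 S2=41 S3=47 blocked=[]
Op 8: conn=46 S1=11 S2=41 S3=47 blocked=[]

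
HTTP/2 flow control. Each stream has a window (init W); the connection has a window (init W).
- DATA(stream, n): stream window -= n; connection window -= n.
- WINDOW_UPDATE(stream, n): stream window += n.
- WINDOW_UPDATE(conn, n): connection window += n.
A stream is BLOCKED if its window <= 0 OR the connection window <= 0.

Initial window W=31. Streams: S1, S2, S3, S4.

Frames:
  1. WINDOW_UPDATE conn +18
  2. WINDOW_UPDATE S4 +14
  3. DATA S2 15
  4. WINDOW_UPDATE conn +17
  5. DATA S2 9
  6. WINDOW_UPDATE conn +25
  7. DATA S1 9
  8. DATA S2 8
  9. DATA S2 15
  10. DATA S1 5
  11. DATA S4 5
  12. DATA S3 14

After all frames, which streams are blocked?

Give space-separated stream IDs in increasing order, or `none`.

Answer: S2

Derivation:
Op 1: conn=49 S1=31 S2=31 S3=31 S4=31 blocked=[]
Op 2: conn=49 S1=31 S2=31 S3=31 S4=45 blocked=[]
Op 3: conn=34 S1=31 S2=16 S3=31 S4=45 blocked=[]
Op 4: conn=51 S1=31 S2=16 S3=31 S4=45 blocked=[]
Op 5: conn=42 S1=31 S2=7 S3=31 S4=45 blocked=[]
Op 6: conn=67 S1=31 S2=7 S3=31 S4=45 blocked=[]
Op 7: conn=58 S1=22 S2=7 S3=31 S4=45 blocked=[]
Op 8: conn=50 S1=22 S2=-1 S3=31 S4=45 blocked=[2]
Op 9: conn=35 S1=22 S2=-16 S3=31 S4=45 blocked=[2]
Op 10: conn=30 S1=17 S2=-16 S3=31 S4=45 blocked=[2]
Op 11: conn=25 S1=17 S2=-16 S3=31 S4=40 blocked=[2]
Op 12: conn=11 S1=17 S2=-16 S3=17 S4=40 blocked=[2]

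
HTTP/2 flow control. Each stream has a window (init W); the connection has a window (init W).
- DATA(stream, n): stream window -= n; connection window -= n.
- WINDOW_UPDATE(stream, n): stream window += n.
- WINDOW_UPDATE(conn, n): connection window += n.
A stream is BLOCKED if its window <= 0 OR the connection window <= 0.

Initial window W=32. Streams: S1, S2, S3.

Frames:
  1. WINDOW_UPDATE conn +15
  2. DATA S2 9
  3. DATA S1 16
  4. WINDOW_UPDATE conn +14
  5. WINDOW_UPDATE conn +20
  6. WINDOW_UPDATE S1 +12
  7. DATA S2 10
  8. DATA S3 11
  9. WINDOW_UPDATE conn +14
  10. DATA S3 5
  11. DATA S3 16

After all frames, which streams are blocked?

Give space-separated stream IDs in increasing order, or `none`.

Answer: S3

Derivation:
Op 1: conn=47 S1=32 S2=32 S3=32 blocked=[]
Op 2: conn=38 S1=32 S2=23 S3=32 blocked=[]
Op 3: conn=22 S1=16 S2=23 S3=32 blocked=[]
Op 4: conn=36 S1=16 S2=23 S3=32 blocked=[]
Op 5: conn=56 S1=16 S2=23 S3=32 blocked=[]
Op 6: conn=56 S1=28 S2=23 S3=32 blocked=[]
Op 7: conn=46 S1=28 S2=13 S3=32 blocked=[]
Op 8: conn=35 S1=28 S2=13 S3=21 blocked=[]
Op 9: conn=49 S1=28 S2=13 S3=21 blocked=[]
Op 10: conn=44 S1=28 S2=13 S3=16 blocked=[]
Op 11: conn=28 S1=28 S2=13 S3=0 blocked=[3]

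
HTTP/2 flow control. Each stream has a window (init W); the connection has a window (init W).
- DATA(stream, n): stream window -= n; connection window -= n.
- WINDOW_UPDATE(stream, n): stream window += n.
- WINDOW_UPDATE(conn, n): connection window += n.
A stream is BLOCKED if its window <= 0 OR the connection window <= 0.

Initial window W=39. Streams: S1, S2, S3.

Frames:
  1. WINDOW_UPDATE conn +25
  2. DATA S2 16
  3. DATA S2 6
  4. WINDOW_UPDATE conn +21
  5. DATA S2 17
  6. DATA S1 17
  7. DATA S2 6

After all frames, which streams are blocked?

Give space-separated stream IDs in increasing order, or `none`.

Op 1: conn=64 S1=39 S2=39 S3=39 blocked=[]
Op 2: conn=48 S1=39 S2=23 S3=39 blocked=[]
Op 3: conn=42 S1=39 S2=17 S3=39 blocked=[]
Op 4: conn=63 S1=39 S2=17 S3=39 blocked=[]
Op 5: conn=46 S1=39 S2=0 S3=39 blocked=[2]
Op 6: conn=29 S1=22 S2=0 S3=39 blocked=[2]
Op 7: conn=23 S1=22 S2=-6 S3=39 blocked=[2]

Answer: S2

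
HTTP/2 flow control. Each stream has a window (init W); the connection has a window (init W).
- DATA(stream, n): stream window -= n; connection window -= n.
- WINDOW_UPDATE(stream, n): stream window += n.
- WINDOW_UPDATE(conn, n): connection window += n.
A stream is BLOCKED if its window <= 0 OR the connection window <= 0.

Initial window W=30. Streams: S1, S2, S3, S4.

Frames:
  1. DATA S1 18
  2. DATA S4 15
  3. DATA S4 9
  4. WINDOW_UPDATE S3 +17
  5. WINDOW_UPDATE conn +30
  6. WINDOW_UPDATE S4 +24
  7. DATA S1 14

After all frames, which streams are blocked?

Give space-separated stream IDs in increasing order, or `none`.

Op 1: conn=12 S1=12 S2=30 S3=30 S4=30 blocked=[]
Op 2: conn=-3 S1=12 S2=30 S3=30 S4=15 blocked=[1, 2, 3, 4]
Op 3: conn=-12 S1=12 S2=30 S3=30 S4=6 blocked=[1, 2, 3, 4]
Op 4: conn=-12 S1=12 S2=30 S3=47 S4=6 blocked=[1, 2, 3, 4]
Op 5: conn=18 S1=12 S2=30 S3=47 S4=6 blocked=[]
Op 6: conn=18 S1=12 S2=30 S3=47 S4=30 blocked=[]
Op 7: conn=4 S1=-2 S2=30 S3=47 S4=30 blocked=[1]

Answer: S1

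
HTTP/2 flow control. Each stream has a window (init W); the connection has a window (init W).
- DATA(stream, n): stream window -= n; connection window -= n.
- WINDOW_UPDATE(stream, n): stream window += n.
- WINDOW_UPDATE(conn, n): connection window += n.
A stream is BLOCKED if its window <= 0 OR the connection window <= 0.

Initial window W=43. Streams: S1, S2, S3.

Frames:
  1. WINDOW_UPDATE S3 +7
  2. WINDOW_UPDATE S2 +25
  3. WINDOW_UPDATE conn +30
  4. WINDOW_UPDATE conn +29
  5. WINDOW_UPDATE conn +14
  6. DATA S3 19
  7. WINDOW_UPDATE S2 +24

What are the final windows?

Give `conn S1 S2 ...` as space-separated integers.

Answer: 97 43 92 31

Derivation:
Op 1: conn=43 S1=43 S2=43 S3=50 blocked=[]
Op 2: conn=43 S1=43 S2=68 S3=50 blocked=[]
Op 3: conn=73 S1=43 S2=68 S3=50 blocked=[]
Op 4: conn=102 S1=43 S2=68 S3=50 blocked=[]
Op 5: conn=116 S1=43 S2=68 S3=50 blocked=[]
Op 6: conn=97 S1=43 S2=68 S3=31 blocked=[]
Op 7: conn=97 S1=43 S2=92 S3=31 blocked=[]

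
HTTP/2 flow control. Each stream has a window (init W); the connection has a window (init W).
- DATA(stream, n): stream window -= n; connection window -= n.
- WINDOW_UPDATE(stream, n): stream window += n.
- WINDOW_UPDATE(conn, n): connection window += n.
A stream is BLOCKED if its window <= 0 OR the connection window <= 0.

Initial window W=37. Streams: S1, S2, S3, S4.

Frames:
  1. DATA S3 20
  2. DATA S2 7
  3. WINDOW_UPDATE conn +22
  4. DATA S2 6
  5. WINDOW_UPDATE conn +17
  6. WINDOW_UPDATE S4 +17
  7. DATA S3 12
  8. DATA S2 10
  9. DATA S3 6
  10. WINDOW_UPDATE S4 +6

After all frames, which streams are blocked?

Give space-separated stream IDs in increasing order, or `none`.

Answer: S3

Derivation:
Op 1: conn=17 S1=37 S2=37 S3=17 S4=37 blocked=[]
Op 2: conn=10 S1=37 S2=30 S3=17 S4=37 blocked=[]
Op 3: conn=32 S1=37 S2=30 S3=17 S4=37 blocked=[]
Op 4: conn=26 S1=37 S2=24 S3=17 S4=37 blocked=[]
Op 5: conn=43 S1=37 S2=24 S3=17 S4=37 blocked=[]
Op 6: conn=43 S1=37 S2=24 S3=17 S4=54 blocked=[]
Op 7: conn=31 S1=37 S2=24 S3=5 S4=54 blocked=[]
Op 8: conn=21 S1=37 S2=14 S3=5 S4=54 blocked=[]
Op 9: conn=15 S1=37 S2=14 S3=-1 S4=54 blocked=[3]
Op 10: conn=15 S1=37 S2=14 S3=-1 S4=60 blocked=[3]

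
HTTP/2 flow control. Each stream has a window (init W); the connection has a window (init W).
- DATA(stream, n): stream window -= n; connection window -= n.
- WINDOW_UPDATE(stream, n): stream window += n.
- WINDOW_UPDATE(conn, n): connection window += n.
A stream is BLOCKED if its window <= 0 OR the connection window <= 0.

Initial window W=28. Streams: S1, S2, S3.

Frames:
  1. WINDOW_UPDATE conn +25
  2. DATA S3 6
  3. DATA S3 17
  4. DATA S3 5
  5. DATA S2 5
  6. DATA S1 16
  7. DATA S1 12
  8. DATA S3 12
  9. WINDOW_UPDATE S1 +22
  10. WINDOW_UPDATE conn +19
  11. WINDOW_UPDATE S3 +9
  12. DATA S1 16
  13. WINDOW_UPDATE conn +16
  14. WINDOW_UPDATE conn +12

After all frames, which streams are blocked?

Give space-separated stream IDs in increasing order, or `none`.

Op 1: conn=53 S1=28 S2=28 S3=28 blocked=[]
Op 2: conn=47 S1=28 S2=28 S3=22 blocked=[]
Op 3: conn=30 S1=28 S2=28 S3=5 blocked=[]
Op 4: conn=25 S1=28 S2=28 S3=0 blocked=[3]
Op 5: conn=20 S1=28 S2=23 S3=0 blocked=[3]
Op 6: conn=4 S1=12 S2=23 S3=0 blocked=[3]
Op 7: conn=-8 S1=0 S2=23 S3=0 blocked=[1, 2, 3]
Op 8: conn=-20 S1=0 S2=23 S3=-12 blocked=[1, 2, 3]
Op 9: conn=-20 S1=22 S2=23 S3=-12 blocked=[1, 2, 3]
Op 10: conn=-1 S1=22 S2=23 S3=-12 blocked=[1, 2, 3]
Op 11: conn=-1 S1=22 S2=23 S3=-3 blocked=[1, 2, 3]
Op 12: conn=-17 S1=6 S2=23 S3=-3 blocked=[1, 2, 3]
Op 13: conn=-1 S1=6 S2=23 S3=-3 blocked=[1, 2, 3]
Op 14: conn=11 S1=6 S2=23 S3=-3 blocked=[3]

Answer: S3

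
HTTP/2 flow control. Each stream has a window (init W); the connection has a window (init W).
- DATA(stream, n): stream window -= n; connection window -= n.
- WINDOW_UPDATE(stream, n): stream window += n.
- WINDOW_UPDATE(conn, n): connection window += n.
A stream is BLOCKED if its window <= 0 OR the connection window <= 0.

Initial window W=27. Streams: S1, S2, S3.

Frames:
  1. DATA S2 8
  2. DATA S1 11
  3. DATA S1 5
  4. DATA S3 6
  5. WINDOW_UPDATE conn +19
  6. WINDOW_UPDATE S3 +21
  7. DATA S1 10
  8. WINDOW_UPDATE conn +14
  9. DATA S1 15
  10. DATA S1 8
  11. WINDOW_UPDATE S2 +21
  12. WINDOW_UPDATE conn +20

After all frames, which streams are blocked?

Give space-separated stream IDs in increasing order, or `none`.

Answer: S1

Derivation:
Op 1: conn=19 S1=27 S2=19 S3=27 blocked=[]
Op 2: conn=8 S1=16 S2=19 S3=27 blocked=[]
Op 3: conn=3 S1=11 S2=19 S3=27 blocked=[]
Op 4: conn=-3 S1=11 S2=19 S3=21 blocked=[1, 2, 3]
Op 5: conn=16 S1=11 S2=19 S3=21 blocked=[]
Op 6: conn=16 S1=11 S2=19 S3=42 blocked=[]
Op 7: conn=6 S1=1 S2=19 S3=42 blocked=[]
Op 8: conn=20 S1=1 S2=19 S3=42 blocked=[]
Op 9: conn=5 S1=-14 S2=19 S3=42 blocked=[1]
Op 10: conn=-3 S1=-22 S2=19 S3=42 blocked=[1, 2, 3]
Op 11: conn=-3 S1=-22 S2=40 S3=42 blocked=[1, 2, 3]
Op 12: conn=17 S1=-22 S2=40 S3=42 blocked=[1]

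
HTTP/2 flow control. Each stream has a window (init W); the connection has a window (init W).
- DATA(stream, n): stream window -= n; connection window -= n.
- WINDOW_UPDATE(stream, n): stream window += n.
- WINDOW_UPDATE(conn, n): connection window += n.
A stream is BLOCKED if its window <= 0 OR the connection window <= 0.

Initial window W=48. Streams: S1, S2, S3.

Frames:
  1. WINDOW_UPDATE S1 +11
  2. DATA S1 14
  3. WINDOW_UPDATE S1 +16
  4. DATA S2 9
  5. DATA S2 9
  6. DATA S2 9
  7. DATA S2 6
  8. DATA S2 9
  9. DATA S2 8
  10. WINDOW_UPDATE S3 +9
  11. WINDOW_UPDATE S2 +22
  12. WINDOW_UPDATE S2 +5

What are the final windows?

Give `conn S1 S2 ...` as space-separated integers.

Op 1: conn=48 S1=59 S2=48 S3=48 blocked=[]
Op 2: conn=34 S1=45 S2=48 S3=48 blocked=[]
Op 3: conn=34 S1=61 S2=48 S3=48 blocked=[]
Op 4: conn=25 S1=61 S2=39 S3=48 blocked=[]
Op 5: conn=16 S1=61 S2=30 S3=48 blocked=[]
Op 6: conn=7 S1=61 S2=21 S3=48 blocked=[]
Op 7: conn=1 S1=61 S2=15 S3=48 blocked=[]
Op 8: conn=-8 S1=61 S2=6 S3=48 blocked=[1, 2, 3]
Op 9: conn=-16 S1=61 S2=-2 S3=48 blocked=[1, 2, 3]
Op 10: conn=-16 S1=61 S2=-2 S3=57 blocked=[1, 2, 3]
Op 11: conn=-16 S1=61 S2=20 S3=57 blocked=[1, 2, 3]
Op 12: conn=-16 S1=61 S2=25 S3=57 blocked=[1, 2, 3]

Answer: -16 61 25 57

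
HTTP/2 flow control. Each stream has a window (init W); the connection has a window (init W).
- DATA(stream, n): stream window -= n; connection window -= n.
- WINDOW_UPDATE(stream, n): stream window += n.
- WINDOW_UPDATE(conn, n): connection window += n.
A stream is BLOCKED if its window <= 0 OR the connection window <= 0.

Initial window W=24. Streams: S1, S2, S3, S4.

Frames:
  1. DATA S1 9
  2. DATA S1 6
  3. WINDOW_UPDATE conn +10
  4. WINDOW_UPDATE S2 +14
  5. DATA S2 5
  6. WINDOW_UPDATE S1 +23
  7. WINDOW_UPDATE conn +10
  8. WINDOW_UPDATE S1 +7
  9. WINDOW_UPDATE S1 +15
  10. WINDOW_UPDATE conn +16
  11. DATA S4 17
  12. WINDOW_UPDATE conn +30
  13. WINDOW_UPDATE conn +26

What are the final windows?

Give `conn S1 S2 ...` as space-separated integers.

Op 1: conn=15 S1=15 S2=24 S3=24 S4=24 blocked=[]
Op 2: conn=9 S1=9 S2=24 S3=24 S4=24 blocked=[]
Op 3: conn=19 S1=9 S2=24 S3=24 S4=24 blocked=[]
Op 4: conn=19 S1=9 S2=38 S3=24 S4=24 blocked=[]
Op 5: conn=14 S1=9 S2=33 S3=24 S4=24 blocked=[]
Op 6: conn=14 S1=32 S2=33 S3=24 S4=24 blocked=[]
Op 7: conn=24 S1=32 S2=33 S3=24 S4=24 blocked=[]
Op 8: conn=24 S1=39 S2=33 S3=24 S4=24 blocked=[]
Op 9: conn=24 S1=54 S2=33 S3=24 S4=24 blocked=[]
Op 10: conn=40 S1=54 S2=33 S3=24 S4=24 blocked=[]
Op 11: conn=23 S1=54 S2=33 S3=24 S4=7 blocked=[]
Op 12: conn=53 S1=54 S2=33 S3=24 S4=7 blocked=[]
Op 13: conn=79 S1=54 S2=33 S3=24 S4=7 blocked=[]

Answer: 79 54 33 24 7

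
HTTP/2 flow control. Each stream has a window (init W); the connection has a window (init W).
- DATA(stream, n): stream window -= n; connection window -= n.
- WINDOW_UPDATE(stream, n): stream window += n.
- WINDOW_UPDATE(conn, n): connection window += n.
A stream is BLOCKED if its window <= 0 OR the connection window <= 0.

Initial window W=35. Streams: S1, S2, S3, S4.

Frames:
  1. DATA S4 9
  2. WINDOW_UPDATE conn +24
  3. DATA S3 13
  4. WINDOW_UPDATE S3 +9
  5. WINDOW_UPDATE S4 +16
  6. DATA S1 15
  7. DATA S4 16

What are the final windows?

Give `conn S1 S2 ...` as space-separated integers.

Op 1: conn=26 S1=35 S2=35 S3=35 S4=26 blocked=[]
Op 2: conn=50 S1=35 S2=35 S3=35 S4=26 blocked=[]
Op 3: conn=37 S1=35 S2=35 S3=22 S4=26 blocked=[]
Op 4: conn=37 S1=35 S2=35 S3=31 S4=26 blocked=[]
Op 5: conn=37 S1=35 S2=35 S3=31 S4=42 blocked=[]
Op 6: conn=22 S1=20 S2=35 S3=31 S4=42 blocked=[]
Op 7: conn=6 S1=20 S2=35 S3=31 S4=26 blocked=[]

Answer: 6 20 35 31 26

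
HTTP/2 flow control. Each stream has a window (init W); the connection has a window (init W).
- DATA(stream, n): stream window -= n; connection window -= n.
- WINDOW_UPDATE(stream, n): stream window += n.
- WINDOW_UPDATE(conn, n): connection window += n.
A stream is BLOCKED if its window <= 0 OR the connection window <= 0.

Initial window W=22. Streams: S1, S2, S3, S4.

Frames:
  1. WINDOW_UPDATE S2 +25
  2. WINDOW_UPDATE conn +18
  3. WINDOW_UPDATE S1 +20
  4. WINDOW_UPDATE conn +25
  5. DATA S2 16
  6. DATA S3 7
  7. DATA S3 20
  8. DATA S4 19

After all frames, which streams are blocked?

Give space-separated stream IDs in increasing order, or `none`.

Answer: S3

Derivation:
Op 1: conn=22 S1=22 S2=47 S3=22 S4=22 blocked=[]
Op 2: conn=40 S1=22 S2=47 S3=22 S4=22 blocked=[]
Op 3: conn=40 S1=42 S2=47 S3=22 S4=22 blocked=[]
Op 4: conn=65 S1=42 S2=47 S3=22 S4=22 blocked=[]
Op 5: conn=49 S1=42 S2=31 S3=22 S4=22 blocked=[]
Op 6: conn=42 S1=42 S2=31 S3=15 S4=22 blocked=[]
Op 7: conn=22 S1=42 S2=31 S3=-5 S4=22 blocked=[3]
Op 8: conn=3 S1=42 S2=31 S3=-5 S4=3 blocked=[3]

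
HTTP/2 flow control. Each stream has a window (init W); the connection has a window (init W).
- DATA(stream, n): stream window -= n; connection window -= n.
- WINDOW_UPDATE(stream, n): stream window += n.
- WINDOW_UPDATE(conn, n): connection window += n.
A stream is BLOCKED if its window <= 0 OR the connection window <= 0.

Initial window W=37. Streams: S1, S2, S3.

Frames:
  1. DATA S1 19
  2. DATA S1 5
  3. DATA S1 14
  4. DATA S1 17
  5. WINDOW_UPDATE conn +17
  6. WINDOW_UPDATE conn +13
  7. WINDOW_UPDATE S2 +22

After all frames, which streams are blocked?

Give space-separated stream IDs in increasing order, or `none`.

Answer: S1

Derivation:
Op 1: conn=18 S1=18 S2=37 S3=37 blocked=[]
Op 2: conn=13 S1=13 S2=37 S3=37 blocked=[]
Op 3: conn=-1 S1=-1 S2=37 S3=37 blocked=[1, 2, 3]
Op 4: conn=-18 S1=-18 S2=37 S3=37 blocked=[1, 2, 3]
Op 5: conn=-1 S1=-18 S2=37 S3=37 blocked=[1, 2, 3]
Op 6: conn=12 S1=-18 S2=37 S3=37 blocked=[1]
Op 7: conn=12 S1=-18 S2=59 S3=37 blocked=[1]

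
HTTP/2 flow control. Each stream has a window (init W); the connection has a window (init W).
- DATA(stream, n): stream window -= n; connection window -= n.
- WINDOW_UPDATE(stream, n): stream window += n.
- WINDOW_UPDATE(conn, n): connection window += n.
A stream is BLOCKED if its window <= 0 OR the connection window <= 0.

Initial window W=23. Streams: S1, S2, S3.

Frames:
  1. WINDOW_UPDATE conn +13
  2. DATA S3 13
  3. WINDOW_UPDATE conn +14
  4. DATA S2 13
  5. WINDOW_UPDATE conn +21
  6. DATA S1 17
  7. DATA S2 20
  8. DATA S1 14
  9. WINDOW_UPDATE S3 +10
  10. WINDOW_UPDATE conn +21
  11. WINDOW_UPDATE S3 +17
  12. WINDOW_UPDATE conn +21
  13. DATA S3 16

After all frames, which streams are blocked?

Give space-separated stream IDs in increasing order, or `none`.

Op 1: conn=36 S1=23 S2=23 S3=23 blocked=[]
Op 2: conn=23 S1=23 S2=23 S3=10 blocked=[]
Op 3: conn=37 S1=23 S2=23 S3=10 blocked=[]
Op 4: conn=24 S1=23 S2=10 S3=10 blocked=[]
Op 5: conn=45 S1=23 S2=10 S3=10 blocked=[]
Op 6: conn=28 S1=6 S2=10 S3=10 blocked=[]
Op 7: conn=8 S1=6 S2=-10 S3=10 blocked=[2]
Op 8: conn=-6 S1=-8 S2=-10 S3=10 blocked=[1, 2, 3]
Op 9: conn=-6 S1=-8 S2=-10 S3=20 blocked=[1, 2, 3]
Op 10: conn=15 S1=-8 S2=-10 S3=20 blocked=[1, 2]
Op 11: conn=15 S1=-8 S2=-10 S3=37 blocked=[1, 2]
Op 12: conn=36 S1=-8 S2=-10 S3=37 blocked=[1, 2]
Op 13: conn=20 S1=-8 S2=-10 S3=21 blocked=[1, 2]

Answer: S1 S2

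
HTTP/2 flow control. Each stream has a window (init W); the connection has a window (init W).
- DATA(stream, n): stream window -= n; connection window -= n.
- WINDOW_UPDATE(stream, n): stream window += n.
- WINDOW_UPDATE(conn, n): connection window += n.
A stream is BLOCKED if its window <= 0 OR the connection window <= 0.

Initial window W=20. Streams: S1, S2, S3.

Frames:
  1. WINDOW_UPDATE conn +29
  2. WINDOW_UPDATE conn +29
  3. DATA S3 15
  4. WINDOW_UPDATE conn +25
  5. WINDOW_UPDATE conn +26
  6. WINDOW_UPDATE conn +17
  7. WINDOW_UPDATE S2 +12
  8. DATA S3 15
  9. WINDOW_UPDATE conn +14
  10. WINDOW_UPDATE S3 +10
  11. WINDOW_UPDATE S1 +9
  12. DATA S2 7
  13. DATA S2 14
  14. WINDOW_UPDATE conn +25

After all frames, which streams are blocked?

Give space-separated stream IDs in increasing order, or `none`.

Op 1: conn=49 S1=20 S2=20 S3=20 blocked=[]
Op 2: conn=78 S1=20 S2=20 S3=20 blocked=[]
Op 3: conn=63 S1=20 S2=20 S3=5 blocked=[]
Op 4: conn=88 S1=20 S2=20 S3=5 blocked=[]
Op 5: conn=114 S1=20 S2=20 S3=5 blocked=[]
Op 6: conn=131 S1=20 S2=20 S3=5 blocked=[]
Op 7: conn=131 S1=20 S2=32 S3=5 blocked=[]
Op 8: conn=116 S1=20 S2=32 S3=-10 blocked=[3]
Op 9: conn=130 S1=20 S2=32 S3=-10 blocked=[3]
Op 10: conn=130 S1=20 S2=32 S3=0 blocked=[3]
Op 11: conn=130 S1=29 S2=32 S3=0 blocked=[3]
Op 12: conn=123 S1=29 S2=25 S3=0 blocked=[3]
Op 13: conn=109 S1=29 S2=11 S3=0 blocked=[3]
Op 14: conn=134 S1=29 S2=11 S3=0 blocked=[3]

Answer: S3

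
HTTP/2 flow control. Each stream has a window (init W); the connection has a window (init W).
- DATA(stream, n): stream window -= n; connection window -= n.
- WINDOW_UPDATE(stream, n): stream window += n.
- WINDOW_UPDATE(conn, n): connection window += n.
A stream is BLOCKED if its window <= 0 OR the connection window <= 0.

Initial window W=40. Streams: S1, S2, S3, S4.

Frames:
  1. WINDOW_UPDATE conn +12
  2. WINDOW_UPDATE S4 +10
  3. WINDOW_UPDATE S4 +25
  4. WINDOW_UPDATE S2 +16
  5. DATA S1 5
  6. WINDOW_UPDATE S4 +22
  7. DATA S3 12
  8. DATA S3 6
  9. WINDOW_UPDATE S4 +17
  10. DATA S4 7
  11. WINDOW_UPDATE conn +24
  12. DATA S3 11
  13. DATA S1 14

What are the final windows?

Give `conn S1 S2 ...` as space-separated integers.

Op 1: conn=52 S1=40 S2=40 S3=40 S4=40 blocked=[]
Op 2: conn=52 S1=40 S2=40 S3=40 S4=50 blocked=[]
Op 3: conn=52 S1=40 S2=40 S3=40 S4=75 blocked=[]
Op 4: conn=52 S1=40 S2=56 S3=40 S4=75 blocked=[]
Op 5: conn=47 S1=35 S2=56 S3=40 S4=75 blocked=[]
Op 6: conn=47 S1=35 S2=56 S3=40 S4=97 blocked=[]
Op 7: conn=35 S1=35 S2=56 S3=28 S4=97 blocked=[]
Op 8: conn=29 S1=35 S2=56 S3=22 S4=97 blocked=[]
Op 9: conn=29 S1=35 S2=56 S3=22 S4=114 blocked=[]
Op 10: conn=22 S1=35 S2=56 S3=22 S4=107 blocked=[]
Op 11: conn=46 S1=35 S2=56 S3=22 S4=107 blocked=[]
Op 12: conn=35 S1=35 S2=56 S3=11 S4=107 blocked=[]
Op 13: conn=21 S1=21 S2=56 S3=11 S4=107 blocked=[]

Answer: 21 21 56 11 107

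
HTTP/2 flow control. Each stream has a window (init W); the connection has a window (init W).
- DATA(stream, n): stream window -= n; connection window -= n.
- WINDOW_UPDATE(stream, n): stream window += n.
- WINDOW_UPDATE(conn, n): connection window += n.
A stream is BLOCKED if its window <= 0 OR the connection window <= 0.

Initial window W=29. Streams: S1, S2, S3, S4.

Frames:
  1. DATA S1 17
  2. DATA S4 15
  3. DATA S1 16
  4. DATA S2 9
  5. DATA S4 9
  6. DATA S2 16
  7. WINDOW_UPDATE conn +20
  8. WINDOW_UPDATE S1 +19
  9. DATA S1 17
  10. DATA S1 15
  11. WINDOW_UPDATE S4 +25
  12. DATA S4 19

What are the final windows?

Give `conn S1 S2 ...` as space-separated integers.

Answer: -84 -17 4 29 11

Derivation:
Op 1: conn=12 S1=12 S2=29 S3=29 S4=29 blocked=[]
Op 2: conn=-3 S1=12 S2=29 S3=29 S4=14 blocked=[1, 2, 3, 4]
Op 3: conn=-19 S1=-4 S2=29 S3=29 S4=14 blocked=[1, 2, 3, 4]
Op 4: conn=-28 S1=-4 S2=20 S3=29 S4=14 blocked=[1, 2, 3, 4]
Op 5: conn=-37 S1=-4 S2=20 S3=29 S4=5 blocked=[1, 2, 3, 4]
Op 6: conn=-53 S1=-4 S2=4 S3=29 S4=5 blocked=[1, 2, 3, 4]
Op 7: conn=-33 S1=-4 S2=4 S3=29 S4=5 blocked=[1, 2, 3, 4]
Op 8: conn=-33 S1=15 S2=4 S3=29 S4=5 blocked=[1, 2, 3, 4]
Op 9: conn=-50 S1=-2 S2=4 S3=29 S4=5 blocked=[1, 2, 3, 4]
Op 10: conn=-65 S1=-17 S2=4 S3=29 S4=5 blocked=[1, 2, 3, 4]
Op 11: conn=-65 S1=-17 S2=4 S3=29 S4=30 blocked=[1, 2, 3, 4]
Op 12: conn=-84 S1=-17 S2=4 S3=29 S4=11 blocked=[1, 2, 3, 4]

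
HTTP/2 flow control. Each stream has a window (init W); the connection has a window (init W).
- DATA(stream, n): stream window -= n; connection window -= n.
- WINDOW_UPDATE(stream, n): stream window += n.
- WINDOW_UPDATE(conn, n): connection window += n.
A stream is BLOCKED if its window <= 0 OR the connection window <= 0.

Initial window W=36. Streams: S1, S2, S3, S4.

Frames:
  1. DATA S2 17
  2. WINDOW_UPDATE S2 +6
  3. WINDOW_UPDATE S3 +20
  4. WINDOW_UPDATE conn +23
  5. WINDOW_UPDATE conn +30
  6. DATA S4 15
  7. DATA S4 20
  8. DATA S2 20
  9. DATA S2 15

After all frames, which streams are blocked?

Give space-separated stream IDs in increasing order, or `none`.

Op 1: conn=19 S1=36 S2=19 S3=36 S4=36 blocked=[]
Op 2: conn=19 S1=36 S2=25 S3=36 S4=36 blocked=[]
Op 3: conn=19 S1=36 S2=25 S3=56 S4=36 blocked=[]
Op 4: conn=42 S1=36 S2=25 S3=56 S4=36 blocked=[]
Op 5: conn=72 S1=36 S2=25 S3=56 S4=36 blocked=[]
Op 6: conn=57 S1=36 S2=25 S3=56 S4=21 blocked=[]
Op 7: conn=37 S1=36 S2=25 S3=56 S4=1 blocked=[]
Op 8: conn=17 S1=36 S2=5 S3=56 S4=1 blocked=[]
Op 9: conn=2 S1=36 S2=-10 S3=56 S4=1 blocked=[2]

Answer: S2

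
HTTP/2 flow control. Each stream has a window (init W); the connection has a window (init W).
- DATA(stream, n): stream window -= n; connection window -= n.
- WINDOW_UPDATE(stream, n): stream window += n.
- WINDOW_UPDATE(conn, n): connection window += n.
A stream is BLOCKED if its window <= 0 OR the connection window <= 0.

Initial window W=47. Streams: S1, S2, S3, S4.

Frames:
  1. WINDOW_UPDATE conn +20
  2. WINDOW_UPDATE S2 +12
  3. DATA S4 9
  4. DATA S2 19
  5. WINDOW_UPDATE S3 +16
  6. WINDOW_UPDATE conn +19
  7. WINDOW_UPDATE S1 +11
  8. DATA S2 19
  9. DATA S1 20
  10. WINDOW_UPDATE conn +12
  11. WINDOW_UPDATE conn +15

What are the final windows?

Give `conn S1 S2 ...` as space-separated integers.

Op 1: conn=67 S1=47 S2=47 S3=47 S4=47 blocked=[]
Op 2: conn=67 S1=47 S2=59 S3=47 S4=47 blocked=[]
Op 3: conn=58 S1=47 S2=59 S3=47 S4=38 blocked=[]
Op 4: conn=39 S1=47 S2=40 S3=47 S4=38 blocked=[]
Op 5: conn=39 S1=47 S2=40 S3=63 S4=38 blocked=[]
Op 6: conn=58 S1=47 S2=40 S3=63 S4=38 blocked=[]
Op 7: conn=58 S1=58 S2=40 S3=63 S4=38 blocked=[]
Op 8: conn=39 S1=58 S2=21 S3=63 S4=38 blocked=[]
Op 9: conn=19 S1=38 S2=21 S3=63 S4=38 blocked=[]
Op 10: conn=31 S1=38 S2=21 S3=63 S4=38 blocked=[]
Op 11: conn=46 S1=38 S2=21 S3=63 S4=38 blocked=[]

Answer: 46 38 21 63 38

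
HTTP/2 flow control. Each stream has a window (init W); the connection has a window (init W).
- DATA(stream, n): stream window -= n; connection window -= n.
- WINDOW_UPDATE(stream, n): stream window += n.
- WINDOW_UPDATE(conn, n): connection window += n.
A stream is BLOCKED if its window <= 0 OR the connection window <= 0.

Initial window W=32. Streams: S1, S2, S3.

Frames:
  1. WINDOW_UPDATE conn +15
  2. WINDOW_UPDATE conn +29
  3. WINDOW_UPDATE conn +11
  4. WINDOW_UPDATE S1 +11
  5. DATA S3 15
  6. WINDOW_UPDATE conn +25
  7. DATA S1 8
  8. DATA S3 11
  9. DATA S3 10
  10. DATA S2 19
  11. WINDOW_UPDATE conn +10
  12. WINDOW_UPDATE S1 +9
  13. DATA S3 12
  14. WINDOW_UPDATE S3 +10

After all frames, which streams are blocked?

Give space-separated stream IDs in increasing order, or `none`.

Answer: S3

Derivation:
Op 1: conn=47 S1=32 S2=32 S3=32 blocked=[]
Op 2: conn=76 S1=32 S2=32 S3=32 blocked=[]
Op 3: conn=87 S1=32 S2=32 S3=32 blocked=[]
Op 4: conn=87 S1=43 S2=32 S3=32 blocked=[]
Op 5: conn=72 S1=43 S2=32 S3=17 blocked=[]
Op 6: conn=97 S1=43 S2=32 S3=17 blocked=[]
Op 7: conn=89 S1=35 S2=32 S3=17 blocked=[]
Op 8: conn=78 S1=35 S2=32 S3=6 blocked=[]
Op 9: conn=68 S1=35 S2=32 S3=-4 blocked=[3]
Op 10: conn=49 S1=35 S2=13 S3=-4 blocked=[3]
Op 11: conn=59 S1=35 S2=13 S3=-4 blocked=[3]
Op 12: conn=59 S1=44 S2=13 S3=-4 blocked=[3]
Op 13: conn=47 S1=44 S2=13 S3=-16 blocked=[3]
Op 14: conn=47 S1=44 S2=13 S3=-6 blocked=[3]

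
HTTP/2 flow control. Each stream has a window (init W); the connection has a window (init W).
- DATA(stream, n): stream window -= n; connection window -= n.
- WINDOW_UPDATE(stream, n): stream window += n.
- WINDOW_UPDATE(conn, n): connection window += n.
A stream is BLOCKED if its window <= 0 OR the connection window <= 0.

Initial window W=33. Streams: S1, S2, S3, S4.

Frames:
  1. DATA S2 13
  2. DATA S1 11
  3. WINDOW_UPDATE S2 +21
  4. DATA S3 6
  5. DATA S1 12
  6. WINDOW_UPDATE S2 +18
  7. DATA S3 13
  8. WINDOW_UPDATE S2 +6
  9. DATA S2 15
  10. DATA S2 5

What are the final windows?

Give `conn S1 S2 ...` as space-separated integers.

Op 1: conn=20 S1=33 S2=20 S3=33 S4=33 blocked=[]
Op 2: conn=9 S1=22 S2=20 S3=33 S4=33 blocked=[]
Op 3: conn=9 S1=22 S2=41 S3=33 S4=33 blocked=[]
Op 4: conn=3 S1=22 S2=41 S3=27 S4=33 blocked=[]
Op 5: conn=-9 S1=10 S2=41 S3=27 S4=33 blocked=[1, 2, 3, 4]
Op 6: conn=-9 S1=10 S2=59 S3=27 S4=33 blocked=[1, 2, 3, 4]
Op 7: conn=-22 S1=10 S2=59 S3=14 S4=33 blocked=[1, 2, 3, 4]
Op 8: conn=-22 S1=10 S2=65 S3=14 S4=33 blocked=[1, 2, 3, 4]
Op 9: conn=-37 S1=10 S2=50 S3=14 S4=33 blocked=[1, 2, 3, 4]
Op 10: conn=-42 S1=10 S2=45 S3=14 S4=33 blocked=[1, 2, 3, 4]

Answer: -42 10 45 14 33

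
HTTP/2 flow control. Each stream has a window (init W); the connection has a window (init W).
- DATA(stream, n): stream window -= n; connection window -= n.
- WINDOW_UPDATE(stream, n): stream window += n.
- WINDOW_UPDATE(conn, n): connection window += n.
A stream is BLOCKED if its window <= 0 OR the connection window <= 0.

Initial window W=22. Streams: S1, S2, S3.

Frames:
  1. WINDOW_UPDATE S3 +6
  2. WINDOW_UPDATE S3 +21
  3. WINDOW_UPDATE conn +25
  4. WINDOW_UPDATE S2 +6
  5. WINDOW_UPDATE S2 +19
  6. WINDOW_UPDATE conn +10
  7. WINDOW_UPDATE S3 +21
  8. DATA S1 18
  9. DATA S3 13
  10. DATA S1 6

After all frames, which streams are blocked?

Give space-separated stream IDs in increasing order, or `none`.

Answer: S1

Derivation:
Op 1: conn=22 S1=22 S2=22 S3=28 blocked=[]
Op 2: conn=22 S1=22 S2=22 S3=49 blocked=[]
Op 3: conn=47 S1=22 S2=22 S3=49 blocked=[]
Op 4: conn=47 S1=22 S2=28 S3=49 blocked=[]
Op 5: conn=47 S1=22 S2=47 S3=49 blocked=[]
Op 6: conn=57 S1=22 S2=47 S3=49 blocked=[]
Op 7: conn=57 S1=22 S2=47 S3=70 blocked=[]
Op 8: conn=39 S1=4 S2=47 S3=70 blocked=[]
Op 9: conn=26 S1=4 S2=47 S3=57 blocked=[]
Op 10: conn=20 S1=-2 S2=47 S3=57 blocked=[1]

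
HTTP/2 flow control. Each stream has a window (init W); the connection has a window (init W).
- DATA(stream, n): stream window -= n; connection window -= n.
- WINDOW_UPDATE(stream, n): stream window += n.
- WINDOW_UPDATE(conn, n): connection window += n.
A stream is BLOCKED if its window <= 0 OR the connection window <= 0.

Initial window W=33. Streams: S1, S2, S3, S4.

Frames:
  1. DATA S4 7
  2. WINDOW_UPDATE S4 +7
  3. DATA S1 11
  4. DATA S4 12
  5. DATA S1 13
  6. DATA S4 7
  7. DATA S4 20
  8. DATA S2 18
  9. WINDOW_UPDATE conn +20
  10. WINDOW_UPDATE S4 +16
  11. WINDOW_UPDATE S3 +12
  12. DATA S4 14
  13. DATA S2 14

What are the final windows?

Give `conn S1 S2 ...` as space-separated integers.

Answer: -63 9 1 45 -4

Derivation:
Op 1: conn=26 S1=33 S2=33 S3=33 S4=26 blocked=[]
Op 2: conn=26 S1=33 S2=33 S3=33 S4=33 blocked=[]
Op 3: conn=15 S1=22 S2=33 S3=33 S4=33 blocked=[]
Op 4: conn=3 S1=22 S2=33 S3=33 S4=21 blocked=[]
Op 5: conn=-10 S1=9 S2=33 S3=33 S4=21 blocked=[1, 2, 3, 4]
Op 6: conn=-17 S1=9 S2=33 S3=33 S4=14 blocked=[1, 2, 3, 4]
Op 7: conn=-37 S1=9 S2=33 S3=33 S4=-6 blocked=[1, 2, 3, 4]
Op 8: conn=-55 S1=9 S2=15 S3=33 S4=-6 blocked=[1, 2, 3, 4]
Op 9: conn=-35 S1=9 S2=15 S3=33 S4=-6 blocked=[1, 2, 3, 4]
Op 10: conn=-35 S1=9 S2=15 S3=33 S4=10 blocked=[1, 2, 3, 4]
Op 11: conn=-35 S1=9 S2=15 S3=45 S4=10 blocked=[1, 2, 3, 4]
Op 12: conn=-49 S1=9 S2=15 S3=45 S4=-4 blocked=[1, 2, 3, 4]
Op 13: conn=-63 S1=9 S2=1 S3=45 S4=-4 blocked=[1, 2, 3, 4]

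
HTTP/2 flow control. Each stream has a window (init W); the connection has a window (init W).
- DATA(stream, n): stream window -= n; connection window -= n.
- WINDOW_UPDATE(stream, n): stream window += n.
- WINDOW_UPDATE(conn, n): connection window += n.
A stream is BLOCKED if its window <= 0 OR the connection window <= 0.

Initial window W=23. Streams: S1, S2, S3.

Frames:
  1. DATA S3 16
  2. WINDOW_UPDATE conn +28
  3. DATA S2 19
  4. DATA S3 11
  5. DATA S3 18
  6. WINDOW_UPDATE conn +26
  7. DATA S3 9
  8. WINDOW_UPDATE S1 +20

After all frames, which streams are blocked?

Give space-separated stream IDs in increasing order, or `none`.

Answer: S3

Derivation:
Op 1: conn=7 S1=23 S2=23 S3=7 blocked=[]
Op 2: conn=35 S1=23 S2=23 S3=7 blocked=[]
Op 3: conn=16 S1=23 S2=4 S3=7 blocked=[]
Op 4: conn=5 S1=23 S2=4 S3=-4 blocked=[3]
Op 5: conn=-13 S1=23 S2=4 S3=-22 blocked=[1, 2, 3]
Op 6: conn=13 S1=23 S2=4 S3=-22 blocked=[3]
Op 7: conn=4 S1=23 S2=4 S3=-31 blocked=[3]
Op 8: conn=4 S1=43 S2=4 S3=-31 blocked=[3]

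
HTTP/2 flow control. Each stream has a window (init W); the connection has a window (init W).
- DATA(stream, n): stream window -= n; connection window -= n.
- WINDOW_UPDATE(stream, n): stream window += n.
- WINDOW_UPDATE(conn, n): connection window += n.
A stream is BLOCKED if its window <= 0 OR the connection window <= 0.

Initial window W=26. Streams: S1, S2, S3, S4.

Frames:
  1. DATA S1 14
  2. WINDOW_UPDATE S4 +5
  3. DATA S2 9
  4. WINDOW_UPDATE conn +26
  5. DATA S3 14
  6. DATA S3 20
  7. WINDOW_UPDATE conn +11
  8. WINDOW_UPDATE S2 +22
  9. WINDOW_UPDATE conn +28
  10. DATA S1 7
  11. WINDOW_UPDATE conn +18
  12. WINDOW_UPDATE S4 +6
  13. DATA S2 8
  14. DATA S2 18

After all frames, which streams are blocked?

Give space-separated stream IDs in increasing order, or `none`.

Answer: S3

Derivation:
Op 1: conn=12 S1=12 S2=26 S3=26 S4=26 blocked=[]
Op 2: conn=12 S1=12 S2=26 S3=26 S4=31 blocked=[]
Op 3: conn=3 S1=12 S2=17 S3=26 S4=31 blocked=[]
Op 4: conn=29 S1=12 S2=17 S3=26 S4=31 blocked=[]
Op 5: conn=15 S1=12 S2=17 S3=12 S4=31 blocked=[]
Op 6: conn=-5 S1=12 S2=17 S3=-8 S4=31 blocked=[1, 2, 3, 4]
Op 7: conn=6 S1=12 S2=17 S3=-8 S4=31 blocked=[3]
Op 8: conn=6 S1=12 S2=39 S3=-8 S4=31 blocked=[3]
Op 9: conn=34 S1=12 S2=39 S3=-8 S4=31 blocked=[3]
Op 10: conn=27 S1=5 S2=39 S3=-8 S4=31 blocked=[3]
Op 11: conn=45 S1=5 S2=39 S3=-8 S4=31 blocked=[3]
Op 12: conn=45 S1=5 S2=39 S3=-8 S4=37 blocked=[3]
Op 13: conn=37 S1=5 S2=31 S3=-8 S4=37 blocked=[3]
Op 14: conn=19 S1=5 S2=13 S3=-8 S4=37 blocked=[3]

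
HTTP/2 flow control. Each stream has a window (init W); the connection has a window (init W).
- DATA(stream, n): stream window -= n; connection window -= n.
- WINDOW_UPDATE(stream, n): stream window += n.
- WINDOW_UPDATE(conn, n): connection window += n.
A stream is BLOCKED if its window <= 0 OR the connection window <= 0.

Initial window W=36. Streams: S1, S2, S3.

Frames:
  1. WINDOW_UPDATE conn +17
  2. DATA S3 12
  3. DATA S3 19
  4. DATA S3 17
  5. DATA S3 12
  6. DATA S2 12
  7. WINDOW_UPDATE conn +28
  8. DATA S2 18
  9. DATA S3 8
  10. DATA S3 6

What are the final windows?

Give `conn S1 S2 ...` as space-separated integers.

Op 1: conn=53 S1=36 S2=36 S3=36 blocked=[]
Op 2: conn=41 S1=36 S2=36 S3=24 blocked=[]
Op 3: conn=22 S1=36 S2=36 S3=5 blocked=[]
Op 4: conn=5 S1=36 S2=36 S3=-12 blocked=[3]
Op 5: conn=-7 S1=36 S2=36 S3=-24 blocked=[1, 2, 3]
Op 6: conn=-19 S1=36 S2=24 S3=-24 blocked=[1, 2, 3]
Op 7: conn=9 S1=36 S2=24 S3=-24 blocked=[3]
Op 8: conn=-9 S1=36 S2=6 S3=-24 blocked=[1, 2, 3]
Op 9: conn=-17 S1=36 S2=6 S3=-32 blocked=[1, 2, 3]
Op 10: conn=-23 S1=36 S2=6 S3=-38 blocked=[1, 2, 3]

Answer: -23 36 6 -38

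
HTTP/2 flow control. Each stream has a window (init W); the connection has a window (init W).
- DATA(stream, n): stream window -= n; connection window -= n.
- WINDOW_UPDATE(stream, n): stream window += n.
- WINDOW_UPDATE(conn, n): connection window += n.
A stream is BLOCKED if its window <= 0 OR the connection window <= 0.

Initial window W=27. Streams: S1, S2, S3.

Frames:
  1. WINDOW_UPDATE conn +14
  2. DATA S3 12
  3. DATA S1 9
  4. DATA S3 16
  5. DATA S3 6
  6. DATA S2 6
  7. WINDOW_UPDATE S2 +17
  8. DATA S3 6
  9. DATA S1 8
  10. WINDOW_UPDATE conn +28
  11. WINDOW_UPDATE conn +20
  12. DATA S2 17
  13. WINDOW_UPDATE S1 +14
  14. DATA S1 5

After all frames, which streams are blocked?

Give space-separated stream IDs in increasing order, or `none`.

Answer: S3

Derivation:
Op 1: conn=41 S1=27 S2=27 S3=27 blocked=[]
Op 2: conn=29 S1=27 S2=27 S3=15 blocked=[]
Op 3: conn=20 S1=18 S2=27 S3=15 blocked=[]
Op 4: conn=4 S1=18 S2=27 S3=-1 blocked=[3]
Op 5: conn=-2 S1=18 S2=27 S3=-7 blocked=[1, 2, 3]
Op 6: conn=-8 S1=18 S2=21 S3=-7 blocked=[1, 2, 3]
Op 7: conn=-8 S1=18 S2=38 S3=-7 blocked=[1, 2, 3]
Op 8: conn=-14 S1=18 S2=38 S3=-13 blocked=[1, 2, 3]
Op 9: conn=-22 S1=10 S2=38 S3=-13 blocked=[1, 2, 3]
Op 10: conn=6 S1=10 S2=38 S3=-13 blocked=[3]
Op 11: conn=26 S1=10 S2=38 S3=-13 blocked=[3]
Op 12: conn=9 S1=10 S2=21 S3=-13 blocked=[3]
Op 13: conn=9 S1=24 S2=21 S3=-13 blocked=[3]
Op 14: conn=4 S1=19 S2=21 S3=-13 blocked=[3]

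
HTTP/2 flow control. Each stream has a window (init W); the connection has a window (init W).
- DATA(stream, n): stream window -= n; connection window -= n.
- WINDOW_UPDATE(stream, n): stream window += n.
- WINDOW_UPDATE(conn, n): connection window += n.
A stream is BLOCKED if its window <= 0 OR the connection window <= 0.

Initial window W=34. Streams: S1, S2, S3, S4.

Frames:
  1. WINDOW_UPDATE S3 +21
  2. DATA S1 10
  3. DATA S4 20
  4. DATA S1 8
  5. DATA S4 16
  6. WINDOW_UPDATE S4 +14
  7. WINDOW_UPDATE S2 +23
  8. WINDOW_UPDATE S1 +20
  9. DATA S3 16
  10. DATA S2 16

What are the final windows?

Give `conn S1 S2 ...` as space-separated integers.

Answer: -52 36 41 39 12

Derivation:
Op 1: conn=34 S1=34 S2=34 S3=55 S4=34 blocked=[]
Op 2: conn=24 S1=24 S2=34 S3=55 S4=34 blocked=[]
Op 3: conn=4 S1=24 S2=34 S3=55 S4=14 blocked=[]
Op 4: conn=-4 S1=16 S2=34 S3=55 S4=14 blocked=[1, 2, 3, 4]
Op 5: conn=-20 S1=16 S2=34 S3=55 S4=-2 blocked=[1, 2, 3, 4]
Op 6: conn=-20 S1=16 S2=34 S3=55 S4=12 blocked=[1, 2, 3, 4]
Op 7: conn=-20 S1=16 S2=57 S3=55 S4=12 blocked=[1, 2, 3, 4]
Op 8: conn=-20 S1=36 S2=57 S3=55 S4=12 blocked=[1, 2, 3, 4]
Op 9: conn=-36 S1=36 S2=57 S3=39 S4=12 blocked=[1, 2, 3, 4]
Op 10: conn=-52 S1=36 S2=41 S3=39 S4=12 blocked=[1, 2, 3, 4]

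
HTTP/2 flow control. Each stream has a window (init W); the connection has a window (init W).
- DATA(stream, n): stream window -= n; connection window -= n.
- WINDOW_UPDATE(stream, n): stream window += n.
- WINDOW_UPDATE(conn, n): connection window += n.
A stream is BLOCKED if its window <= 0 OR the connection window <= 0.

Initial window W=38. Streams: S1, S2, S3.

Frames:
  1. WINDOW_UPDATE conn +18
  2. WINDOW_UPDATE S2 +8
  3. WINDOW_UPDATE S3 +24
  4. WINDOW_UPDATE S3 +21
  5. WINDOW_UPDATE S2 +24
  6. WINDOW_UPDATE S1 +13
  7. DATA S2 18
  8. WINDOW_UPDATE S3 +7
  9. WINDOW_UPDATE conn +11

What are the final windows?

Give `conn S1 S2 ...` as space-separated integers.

Op 1: conn=56 S1=38 S2=38 S3=38 blocked=[]
Op 2: conn=56 S1=38 S2=46 S3=38 blocked=[]
Op 3: conn=56 S1=38 S2=46 S3=62 blocked=[]
Op 4: conn=56 S1=38 S2=46 S3=83 blocked=[]
Op 5: conn=56 S1=38 S2=70 S3=83 blocked=[]
Op 6: conn=56 S1=51 S2=70 S3=83 blocked=[]
Op 7: conn=38 S1=51 S2=52 S3=83 blocked=[]
Op 8: conn=38 S1=51 S2=52 S3=90 blocked=[]
Op 9: conn=49 S1=51 S2=52 S3=90 blocked=[]

Answer: 49 51 52 90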